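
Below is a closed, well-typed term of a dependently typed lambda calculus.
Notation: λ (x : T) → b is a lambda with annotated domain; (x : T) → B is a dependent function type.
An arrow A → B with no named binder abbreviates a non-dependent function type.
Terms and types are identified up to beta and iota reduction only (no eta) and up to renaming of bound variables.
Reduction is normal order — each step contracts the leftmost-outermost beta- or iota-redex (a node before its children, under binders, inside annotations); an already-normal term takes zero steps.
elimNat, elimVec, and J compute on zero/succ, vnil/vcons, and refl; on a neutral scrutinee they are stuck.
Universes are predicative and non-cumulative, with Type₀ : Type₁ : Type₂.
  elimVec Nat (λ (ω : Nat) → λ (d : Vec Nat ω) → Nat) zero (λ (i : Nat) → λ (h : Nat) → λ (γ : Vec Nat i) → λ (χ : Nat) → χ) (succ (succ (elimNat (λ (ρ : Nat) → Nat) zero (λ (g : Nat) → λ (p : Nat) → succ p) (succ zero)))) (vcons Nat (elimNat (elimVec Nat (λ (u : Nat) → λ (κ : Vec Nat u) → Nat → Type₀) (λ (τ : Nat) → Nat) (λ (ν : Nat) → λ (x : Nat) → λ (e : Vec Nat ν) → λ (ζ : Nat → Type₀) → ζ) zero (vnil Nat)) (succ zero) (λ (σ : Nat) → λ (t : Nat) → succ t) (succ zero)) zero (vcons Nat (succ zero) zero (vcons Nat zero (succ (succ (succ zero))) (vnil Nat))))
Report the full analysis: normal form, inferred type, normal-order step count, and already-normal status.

resulting normal form:
  zero
type:
  Nat
normal-order step count: 16
started in normal form: no
first contracted redex: an elimVec iota-redex


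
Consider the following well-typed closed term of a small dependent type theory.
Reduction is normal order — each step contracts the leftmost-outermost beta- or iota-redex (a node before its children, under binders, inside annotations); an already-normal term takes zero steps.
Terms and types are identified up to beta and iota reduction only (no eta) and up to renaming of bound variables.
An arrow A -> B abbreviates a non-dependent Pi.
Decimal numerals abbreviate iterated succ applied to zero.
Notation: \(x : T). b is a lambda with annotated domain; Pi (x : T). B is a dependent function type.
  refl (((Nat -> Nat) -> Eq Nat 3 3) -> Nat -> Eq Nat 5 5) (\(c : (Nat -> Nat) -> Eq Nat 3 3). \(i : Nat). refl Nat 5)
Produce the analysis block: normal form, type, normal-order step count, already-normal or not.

reduced normal form:
  refl (((Nat -> Nat) -> Eq Nat 3 3) -> Nat -> Eq Nat 5 5) (\(c : (Nat -> Nat) -> Eq Nat 3 3). \(i : Nat). refl Nat 5)
inferred type:
  Eq (((Nat -> Nat) -> Eq Nat 3 3) -> Nat -> Eq Nat 5 5) (\(c : (Nat -> Nat) -> Eq Nat 3 3). \(i : Nat). refl Nat 5) (\(f : (Nat -> Nat) -> Eq Nat 3 3). \(η : Nat). refl Nat 5)
reduction steps (normal order): 0
term was already normal: yes


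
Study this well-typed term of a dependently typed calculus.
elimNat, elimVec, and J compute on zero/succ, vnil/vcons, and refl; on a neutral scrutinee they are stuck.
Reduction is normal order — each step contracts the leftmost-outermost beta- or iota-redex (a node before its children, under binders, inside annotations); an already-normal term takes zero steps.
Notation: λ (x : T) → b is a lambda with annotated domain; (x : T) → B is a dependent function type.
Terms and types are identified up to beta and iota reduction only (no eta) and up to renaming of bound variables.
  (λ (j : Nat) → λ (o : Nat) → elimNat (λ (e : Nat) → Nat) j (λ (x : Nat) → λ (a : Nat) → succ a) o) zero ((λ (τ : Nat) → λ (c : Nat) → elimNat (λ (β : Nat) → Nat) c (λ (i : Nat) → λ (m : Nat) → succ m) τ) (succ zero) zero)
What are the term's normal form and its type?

normal form:
  succ zero
type:
  Nat
observation: the leftmost-outermost redex is a beta-redex, and normalization takes 12 steps.


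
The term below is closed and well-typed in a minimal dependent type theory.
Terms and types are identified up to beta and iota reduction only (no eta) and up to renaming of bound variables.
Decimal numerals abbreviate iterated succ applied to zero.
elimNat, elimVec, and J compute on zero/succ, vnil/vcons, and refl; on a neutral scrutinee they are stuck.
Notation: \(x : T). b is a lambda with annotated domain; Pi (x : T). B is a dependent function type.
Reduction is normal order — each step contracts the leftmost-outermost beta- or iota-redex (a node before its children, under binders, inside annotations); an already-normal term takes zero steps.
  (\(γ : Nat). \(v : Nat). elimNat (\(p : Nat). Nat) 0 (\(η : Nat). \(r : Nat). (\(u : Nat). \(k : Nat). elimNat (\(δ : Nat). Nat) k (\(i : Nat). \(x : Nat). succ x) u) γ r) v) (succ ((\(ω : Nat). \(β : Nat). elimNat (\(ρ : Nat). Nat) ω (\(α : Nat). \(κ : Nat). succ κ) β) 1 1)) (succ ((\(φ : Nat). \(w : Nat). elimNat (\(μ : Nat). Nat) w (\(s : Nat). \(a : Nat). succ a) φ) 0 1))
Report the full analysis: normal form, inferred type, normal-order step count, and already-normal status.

reduced normal form:
  6
type:
  Nat
normal-order step count: 48
term was already normal: no
first redex: a beta-redex


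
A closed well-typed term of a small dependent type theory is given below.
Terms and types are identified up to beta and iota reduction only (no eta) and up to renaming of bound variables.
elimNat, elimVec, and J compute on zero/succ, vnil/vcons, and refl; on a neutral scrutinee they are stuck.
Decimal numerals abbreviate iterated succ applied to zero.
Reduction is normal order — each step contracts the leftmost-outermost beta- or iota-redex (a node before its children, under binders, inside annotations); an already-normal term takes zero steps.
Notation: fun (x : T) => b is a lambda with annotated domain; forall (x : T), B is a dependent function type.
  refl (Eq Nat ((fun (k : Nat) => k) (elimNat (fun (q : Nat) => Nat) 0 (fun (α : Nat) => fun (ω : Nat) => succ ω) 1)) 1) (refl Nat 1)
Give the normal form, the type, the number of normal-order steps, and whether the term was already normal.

resulting normal form:
  refl (Eq Nat 1 1) (refl Nat 1)
type:
  Eq (Eq Nat 1 1) (refl Nat 1) (refl Nat 1)
normal-order step count: 5
term was already normal: no
first contracted redex: a beta-redex


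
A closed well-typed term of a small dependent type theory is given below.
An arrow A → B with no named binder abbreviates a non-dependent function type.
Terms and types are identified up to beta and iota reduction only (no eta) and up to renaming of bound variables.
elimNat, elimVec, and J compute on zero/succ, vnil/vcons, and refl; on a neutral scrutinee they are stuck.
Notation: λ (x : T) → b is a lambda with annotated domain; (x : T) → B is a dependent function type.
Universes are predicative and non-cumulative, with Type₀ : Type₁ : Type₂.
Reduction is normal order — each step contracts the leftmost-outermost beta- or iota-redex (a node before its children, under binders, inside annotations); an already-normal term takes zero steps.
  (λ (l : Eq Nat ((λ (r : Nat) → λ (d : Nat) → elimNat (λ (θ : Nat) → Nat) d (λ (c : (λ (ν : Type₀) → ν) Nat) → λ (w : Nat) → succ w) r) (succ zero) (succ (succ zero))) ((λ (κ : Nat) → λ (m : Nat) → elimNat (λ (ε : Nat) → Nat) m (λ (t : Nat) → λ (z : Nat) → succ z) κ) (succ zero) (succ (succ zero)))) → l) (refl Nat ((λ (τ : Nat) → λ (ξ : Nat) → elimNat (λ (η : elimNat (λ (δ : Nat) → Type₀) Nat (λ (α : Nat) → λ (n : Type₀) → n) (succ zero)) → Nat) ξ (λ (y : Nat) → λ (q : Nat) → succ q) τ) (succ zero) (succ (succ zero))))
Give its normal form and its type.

normal form:
  refl Nat (succ (succ (succ zero)))
inferred type:
  Eq Nat (succ (succ (succ zero))) (succ (succ (succ zero)))


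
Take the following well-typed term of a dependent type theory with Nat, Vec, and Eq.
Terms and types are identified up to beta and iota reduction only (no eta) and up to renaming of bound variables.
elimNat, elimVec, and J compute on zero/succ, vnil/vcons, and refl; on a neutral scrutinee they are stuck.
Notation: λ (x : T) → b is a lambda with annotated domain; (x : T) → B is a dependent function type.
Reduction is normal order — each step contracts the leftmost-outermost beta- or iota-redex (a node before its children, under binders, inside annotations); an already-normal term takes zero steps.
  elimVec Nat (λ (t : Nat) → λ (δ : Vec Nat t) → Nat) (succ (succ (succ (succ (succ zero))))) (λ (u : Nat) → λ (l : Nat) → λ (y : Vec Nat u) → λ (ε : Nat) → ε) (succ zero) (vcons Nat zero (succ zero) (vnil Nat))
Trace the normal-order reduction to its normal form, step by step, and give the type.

normal-order reduction sequence:
  elimVec Nat (λ (t : Nat) → λ (δ : Vec Nat t) → Nat) (succ (succ (succ (succ (succ zero))))) (λ (u : Nat) → λ (l : Nat) → λ (y : Vec Nat u) → λ (ε : Nat) → ε) (succ zero) (vcons Nat zero (succ zero) (vnil Nat))
  ~> (λ (t : Nat) → λ (δ : Nat) → λ (u : Vec Nat t) → λ (l : Nat) → l) zero (succ zero) (vnil Nat) (elimVec Nat (λ (y : Nat) → λ (ε : Vec Nat y) → Nat) (succ (succ (succ (succ (succ zero))))) (λ (n : Nat) → λ (s : Nat) → λ (v : Vec Nat n) → λ (k : Nat) → k) zero (vnil Nat))
  ~> (λ (t : Nat) → λ (δ : Vec Nat zero) → λ (u : Nat) → u) (succ zero) (vnil Nat) (elimVec Nat (λ (l : Nat) → λ (y : Vec Nat l) → Nat) (succ (succ (succ (succ (succ zero))))) (λ (ε : Nat) → λ (n : Nat) → λ (s : Vec Nat ε) → λ (v : Nat) → v) zero (vnil Nat))
  ~> (λ (t : Vec Nat zero) → λ (δ : Nat) → δ) (vnil Nat) (elimVec Nat (λ (u : Nat) → λ (l : Vec Nat u) → Nat) (succ (succ (succ (succ (succ zero))))) (λ (y : Nat) → λ (ε : Nat) → λ (n : Vec Nat y) → λ (s : Nat) → s) zero (vnil Nat))
  ~> (λ (t : Nat) → t) (elimVec Nat (λ (δ : Nat) → λ (u : Vec Nat δ) → Nat) (succ (succ (succ (succ (succ zero))))) (λ (l : Nat) → λ (y : Nat) → λ (ε : Vec Nat l) → λ (n : Nat) → n) zero (vnil Nat))
  ~> elimVec Nat (λ (t : Nat) → λ (δ : Vec Nat t) → Nat) (succ (succ (succ (succ (succ zero))))) (λ (u : Nat) → λ (l : Nat) → λ (y : Vec Nat u) → λ (ε : Nat) → ε) zero (vnil Nat)
  ~> succ (succ (succ (succ (succ zero))))
type:
  Nat


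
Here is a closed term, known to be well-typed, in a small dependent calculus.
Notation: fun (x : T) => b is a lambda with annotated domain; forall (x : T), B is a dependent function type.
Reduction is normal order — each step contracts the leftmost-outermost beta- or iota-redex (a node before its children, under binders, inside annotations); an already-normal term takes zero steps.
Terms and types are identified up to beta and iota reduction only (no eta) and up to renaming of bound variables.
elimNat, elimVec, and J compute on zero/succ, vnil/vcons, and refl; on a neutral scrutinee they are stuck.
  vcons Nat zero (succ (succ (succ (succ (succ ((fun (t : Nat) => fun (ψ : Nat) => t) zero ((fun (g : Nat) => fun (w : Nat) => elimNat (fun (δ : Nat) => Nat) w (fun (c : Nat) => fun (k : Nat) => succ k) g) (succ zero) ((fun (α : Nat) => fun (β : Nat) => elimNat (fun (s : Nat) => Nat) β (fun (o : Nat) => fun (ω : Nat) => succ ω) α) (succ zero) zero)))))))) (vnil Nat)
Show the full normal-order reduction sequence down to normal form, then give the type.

normal-order reduction sequence:
  vcons Nat zero (succ (succ (succ (succ (succ ((fun (t : Nat) => fun (ψ : Nat) => t) zero ((fun (g : Nat) => fun (w : Nat) => elimNat (fun (δ : Nat) => Nat) w (fun (c : Nat) => fun (k : Nat) => succ k) g) (succ zero) ((fun (α : Nat) => fun (β : Nat) => elimNat (fun (s : Nat) => Nat) β (fun (o : Nat) => fun (ω : Nat) => succ ω) α) (succ zero) zero)))))))) (vnil Nat)
  ~> vcons Nat zero (succ (succ (succ (succ (succ ((fun (t : Nat) => zero) ((fun (ψ : Nat) => fun (g : Nat) => elimNat (fun (w : Nat) => Nat) g (fun (δ : Nat) => fun (c : Nat) => succ c) ψ) (succ zero) ((fun (k : Nat) => fun (α : Nat) => elimNat (fun (β : Nat) => Nat) α (fun (s : Nat) => fun (o : Nat) => succ o) k) (succ zero) zero)))))))) (vnil Nat)
  ~> vcons Nat zero (succ (succ (succ (succ (succ zero))))) (vnil Nat)
the term's type:
  Vec Nat (succ zero)


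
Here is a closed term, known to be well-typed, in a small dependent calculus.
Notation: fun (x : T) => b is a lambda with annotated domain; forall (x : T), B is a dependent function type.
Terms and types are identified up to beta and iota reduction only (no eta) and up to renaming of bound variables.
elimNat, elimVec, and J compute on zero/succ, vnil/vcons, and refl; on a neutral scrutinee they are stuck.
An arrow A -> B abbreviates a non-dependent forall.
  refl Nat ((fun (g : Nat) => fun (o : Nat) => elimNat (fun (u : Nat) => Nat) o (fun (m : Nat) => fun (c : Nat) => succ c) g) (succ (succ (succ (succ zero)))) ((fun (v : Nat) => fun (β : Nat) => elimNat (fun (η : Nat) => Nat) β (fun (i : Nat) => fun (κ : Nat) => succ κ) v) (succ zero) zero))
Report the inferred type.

the term's type:
  Eq Nat (succ (succ (succ (succ (succ zero))))) (succ (succ (succ (succ (succ zero)))))


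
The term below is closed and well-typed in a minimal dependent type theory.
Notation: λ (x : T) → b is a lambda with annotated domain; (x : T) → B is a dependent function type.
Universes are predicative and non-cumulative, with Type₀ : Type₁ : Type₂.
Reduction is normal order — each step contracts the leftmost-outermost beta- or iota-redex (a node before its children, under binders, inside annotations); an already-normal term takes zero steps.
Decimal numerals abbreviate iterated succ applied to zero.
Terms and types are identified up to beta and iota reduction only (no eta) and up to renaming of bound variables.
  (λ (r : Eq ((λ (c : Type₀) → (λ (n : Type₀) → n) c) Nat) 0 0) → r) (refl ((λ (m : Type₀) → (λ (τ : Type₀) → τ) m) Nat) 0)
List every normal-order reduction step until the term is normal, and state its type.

normal-order reduction sequence:
  (λ (r : Eq ((λ (c : Type₀) → (λ (n : Type₀) → n) c) Nat) 0 0) → r) (refl ((λ (m : Type₀) → (λ (τ : Type₀) → τ) m) Nat) 0)
  ~> refl ((λ (r : Type₀) → (λ (c : Type₀) → c) r) Nat) 0
  ~> refl ((λ (r : Type₀) → r) Nat) 0
  ~> refl Nat 0
the term's type:
  Eq Nat 0 0


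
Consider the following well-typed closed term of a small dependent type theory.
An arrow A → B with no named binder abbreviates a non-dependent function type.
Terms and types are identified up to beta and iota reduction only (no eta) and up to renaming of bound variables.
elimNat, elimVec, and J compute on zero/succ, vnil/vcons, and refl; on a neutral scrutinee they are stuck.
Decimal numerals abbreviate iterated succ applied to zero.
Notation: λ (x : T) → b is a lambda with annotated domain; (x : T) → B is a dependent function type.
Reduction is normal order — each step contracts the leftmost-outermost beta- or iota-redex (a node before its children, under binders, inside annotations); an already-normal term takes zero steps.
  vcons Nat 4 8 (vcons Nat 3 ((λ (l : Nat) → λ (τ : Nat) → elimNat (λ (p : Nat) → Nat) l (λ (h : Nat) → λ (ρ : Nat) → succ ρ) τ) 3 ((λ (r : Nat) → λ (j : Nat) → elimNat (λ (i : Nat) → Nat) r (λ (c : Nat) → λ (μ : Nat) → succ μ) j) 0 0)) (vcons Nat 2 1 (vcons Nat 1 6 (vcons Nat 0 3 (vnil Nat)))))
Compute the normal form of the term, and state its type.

resulting normal form:
  vcons Nat 4 8 (vcons Nat 3 3 (vcons Nat 2 1 (vcons Nat 1 6 (vcons Nat 0 3 (vnil Nat)))))
the term's type:
  Vec Nat 5


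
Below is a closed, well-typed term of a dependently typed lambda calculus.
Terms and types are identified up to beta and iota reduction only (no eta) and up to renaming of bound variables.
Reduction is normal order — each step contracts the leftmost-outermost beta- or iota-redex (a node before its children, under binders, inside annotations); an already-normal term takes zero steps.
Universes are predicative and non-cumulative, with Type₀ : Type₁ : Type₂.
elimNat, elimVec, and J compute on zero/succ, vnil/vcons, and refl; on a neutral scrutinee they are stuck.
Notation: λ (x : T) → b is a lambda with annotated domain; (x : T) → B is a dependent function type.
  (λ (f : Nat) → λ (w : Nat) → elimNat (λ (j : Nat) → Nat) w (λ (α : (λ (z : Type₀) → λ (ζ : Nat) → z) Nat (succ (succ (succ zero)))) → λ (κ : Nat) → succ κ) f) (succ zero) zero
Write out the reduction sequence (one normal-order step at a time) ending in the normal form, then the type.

reduction (normal order):
  (λ (f : Nat) → λ (w : Nat) → elimNat (λ (j : Nat) → Nat) w (λ (α : (λ (z : Type₀) → λ (ζ : Nat) → z) Nat (succ (succ (succ zero)))) → λ (κ : Nat) → succ κ) f) (succ zero) zero
  ~> (λ (f : Nat) → elimNat (λ (w : Nat) → Nat) f (λ (j : (λ (α : Type₀) → λ (z : Nat) → α) Nat (succ (succ (succ zero)))) → λ (ζ : Nat) → succ ζ) (succ zero)) zero
  ~> elimNat (λ (f : Nat) → Nat) zero (λ (w : (λ (j : Type₀) → λ (α : Nat) → j) Nat (succ (succ (succ zero)))) → λ (z : Nat) → succ z) (succ zero)
  ~> (λ (f : (λ (w : Type₀) → λ (j : Nat) → w) Nat (succ (succ (succ zero)))) → λ (α : Nat) → succ α) zero (elimNat (λ (z : Nat) → Nat) zero (λ (ζ : (λ (κ : Type₀) → λ (ξ : Nat) → κ) Nat (succ (succ (succ zero)))) → λ (β : Nat) → succ β) zero)
  ~> (λ (f : Nat) → succ f) (elimNat (λ (w : Nat) → Nat) zero (λ (j : (λ (α : Type₀) → λ (z : Nat) → α) Nat (succ (succ (succ zero)))) → λ (ζ : Nat) → succ ζ) zero)
  ~> succ (elimNat (λ (f : Nat) → Nat) zero (λ (w : (λ (j : Type₀) → λ (α : Nat) → j) Nat (succ (succ (succ zero)))) → λ (z : Nat) → succ z) zero)
  ~> succ zero
the term's type:
  Nat


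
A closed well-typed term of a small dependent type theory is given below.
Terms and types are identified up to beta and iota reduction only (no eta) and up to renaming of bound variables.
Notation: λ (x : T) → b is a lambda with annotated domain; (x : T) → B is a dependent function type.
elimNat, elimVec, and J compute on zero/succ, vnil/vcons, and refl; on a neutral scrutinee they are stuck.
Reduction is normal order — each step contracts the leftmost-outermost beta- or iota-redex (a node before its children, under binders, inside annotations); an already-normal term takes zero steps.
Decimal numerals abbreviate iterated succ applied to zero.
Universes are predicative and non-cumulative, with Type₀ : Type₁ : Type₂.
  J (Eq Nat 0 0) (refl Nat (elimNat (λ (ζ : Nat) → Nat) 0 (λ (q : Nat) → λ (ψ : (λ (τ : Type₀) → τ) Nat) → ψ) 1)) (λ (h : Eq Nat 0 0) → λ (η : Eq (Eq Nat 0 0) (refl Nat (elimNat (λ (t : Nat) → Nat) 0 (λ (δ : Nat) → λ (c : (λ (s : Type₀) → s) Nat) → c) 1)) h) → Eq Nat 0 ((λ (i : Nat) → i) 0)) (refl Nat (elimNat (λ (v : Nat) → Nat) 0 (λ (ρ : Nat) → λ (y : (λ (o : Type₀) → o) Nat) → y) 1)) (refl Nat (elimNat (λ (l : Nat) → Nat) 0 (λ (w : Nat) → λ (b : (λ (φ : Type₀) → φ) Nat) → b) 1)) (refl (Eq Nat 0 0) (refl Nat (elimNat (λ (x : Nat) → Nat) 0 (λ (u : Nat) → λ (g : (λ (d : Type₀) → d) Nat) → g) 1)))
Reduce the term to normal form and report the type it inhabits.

normal form:
  refl Nat 0
type:
  Eq Nat 0 0
observation: the leftmost-outermost redex is a J iota-redex, and normalization takes 5 steps.


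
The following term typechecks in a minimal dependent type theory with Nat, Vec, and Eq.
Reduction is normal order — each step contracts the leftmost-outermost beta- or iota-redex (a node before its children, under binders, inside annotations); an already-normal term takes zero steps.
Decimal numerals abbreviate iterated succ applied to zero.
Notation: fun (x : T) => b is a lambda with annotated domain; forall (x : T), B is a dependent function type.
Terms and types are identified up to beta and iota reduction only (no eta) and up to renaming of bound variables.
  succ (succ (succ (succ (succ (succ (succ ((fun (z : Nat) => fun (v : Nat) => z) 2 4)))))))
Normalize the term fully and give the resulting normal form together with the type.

resulting normal form:
  9
inferred type:
  Nat
observation: the leftmost-outermost redex is a beta-redex, and normalization takes 2 steps.


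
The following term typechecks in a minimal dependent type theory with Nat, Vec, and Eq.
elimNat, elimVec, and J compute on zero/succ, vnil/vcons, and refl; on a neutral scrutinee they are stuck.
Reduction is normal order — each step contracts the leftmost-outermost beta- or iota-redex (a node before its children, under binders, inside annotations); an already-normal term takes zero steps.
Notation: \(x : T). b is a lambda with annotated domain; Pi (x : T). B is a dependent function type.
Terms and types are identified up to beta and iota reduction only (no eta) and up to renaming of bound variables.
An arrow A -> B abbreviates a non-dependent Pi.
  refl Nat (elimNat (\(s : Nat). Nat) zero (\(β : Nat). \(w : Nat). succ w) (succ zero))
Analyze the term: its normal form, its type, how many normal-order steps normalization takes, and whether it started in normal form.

normal form:
  refl Nat (succ zero)
type:
  Eq Nat (succ zero) (succ zero)
steps to reach normal form (normal order): 4
started in normal form: no
first contracted redex: an elimNat iota-redex


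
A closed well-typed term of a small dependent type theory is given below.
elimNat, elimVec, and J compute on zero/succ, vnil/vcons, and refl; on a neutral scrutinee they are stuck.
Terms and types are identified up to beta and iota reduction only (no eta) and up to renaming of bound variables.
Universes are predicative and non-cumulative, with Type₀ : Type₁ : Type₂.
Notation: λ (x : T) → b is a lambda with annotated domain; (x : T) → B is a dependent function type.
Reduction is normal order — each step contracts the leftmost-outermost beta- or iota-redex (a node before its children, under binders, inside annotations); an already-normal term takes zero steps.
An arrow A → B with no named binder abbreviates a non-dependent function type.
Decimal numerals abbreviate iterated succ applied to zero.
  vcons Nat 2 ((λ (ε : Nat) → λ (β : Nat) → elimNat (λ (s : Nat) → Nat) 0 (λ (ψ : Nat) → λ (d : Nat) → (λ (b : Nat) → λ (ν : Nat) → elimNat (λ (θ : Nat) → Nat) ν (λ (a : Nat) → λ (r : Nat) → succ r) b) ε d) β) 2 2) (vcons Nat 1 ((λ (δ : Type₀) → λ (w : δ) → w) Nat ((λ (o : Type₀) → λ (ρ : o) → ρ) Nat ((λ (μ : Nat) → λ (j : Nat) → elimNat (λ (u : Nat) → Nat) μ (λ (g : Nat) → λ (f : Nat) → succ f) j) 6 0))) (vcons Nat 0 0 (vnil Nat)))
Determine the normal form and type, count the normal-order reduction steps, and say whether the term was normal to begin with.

resulting normal form:
  vcons Nat 2 4 (vcons Nat 1 6 (vcons Nat 0 0 (vnil Nat)))
the term's type:
  Vec Nat 3
steps to reach normal form (normal order): 34
term was already normal: no
first redex: a beta-redex


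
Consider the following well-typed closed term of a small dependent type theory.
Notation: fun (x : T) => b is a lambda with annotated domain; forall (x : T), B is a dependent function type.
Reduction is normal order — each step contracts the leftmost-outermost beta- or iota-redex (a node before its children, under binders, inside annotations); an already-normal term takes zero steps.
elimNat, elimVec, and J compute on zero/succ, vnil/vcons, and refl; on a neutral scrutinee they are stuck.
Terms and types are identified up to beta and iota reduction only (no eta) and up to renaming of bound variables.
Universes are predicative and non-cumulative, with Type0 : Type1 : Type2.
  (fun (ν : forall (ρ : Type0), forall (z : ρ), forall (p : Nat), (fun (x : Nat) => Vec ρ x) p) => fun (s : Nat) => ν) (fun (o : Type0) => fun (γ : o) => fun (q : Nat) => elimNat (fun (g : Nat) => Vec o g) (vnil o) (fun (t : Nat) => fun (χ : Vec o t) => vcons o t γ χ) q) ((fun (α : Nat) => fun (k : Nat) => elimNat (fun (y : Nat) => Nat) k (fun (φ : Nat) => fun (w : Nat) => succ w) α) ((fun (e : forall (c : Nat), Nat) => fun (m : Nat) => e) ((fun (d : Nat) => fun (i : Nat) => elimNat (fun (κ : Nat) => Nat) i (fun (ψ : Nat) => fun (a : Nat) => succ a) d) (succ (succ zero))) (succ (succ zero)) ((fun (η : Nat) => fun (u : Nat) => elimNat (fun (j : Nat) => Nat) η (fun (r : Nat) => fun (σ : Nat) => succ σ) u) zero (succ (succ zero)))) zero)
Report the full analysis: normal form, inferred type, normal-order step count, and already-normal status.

normal form:
  fun (ν : Type0) => fun (ρ : ν) => fun (z : Nat) => elimNat (fun (p : Nat) => Vec ν p) (vnil ν) (fun (x : Nat) => fun (s : Vec ν x) => vcons ν x ρ s) z
the term's type:
  forall (ν : Type0), forall (ρ : ν), forall (z : Nat), Vec ν z
normal-order step count: 2
started in normal form: no
first redex: a beta-redex


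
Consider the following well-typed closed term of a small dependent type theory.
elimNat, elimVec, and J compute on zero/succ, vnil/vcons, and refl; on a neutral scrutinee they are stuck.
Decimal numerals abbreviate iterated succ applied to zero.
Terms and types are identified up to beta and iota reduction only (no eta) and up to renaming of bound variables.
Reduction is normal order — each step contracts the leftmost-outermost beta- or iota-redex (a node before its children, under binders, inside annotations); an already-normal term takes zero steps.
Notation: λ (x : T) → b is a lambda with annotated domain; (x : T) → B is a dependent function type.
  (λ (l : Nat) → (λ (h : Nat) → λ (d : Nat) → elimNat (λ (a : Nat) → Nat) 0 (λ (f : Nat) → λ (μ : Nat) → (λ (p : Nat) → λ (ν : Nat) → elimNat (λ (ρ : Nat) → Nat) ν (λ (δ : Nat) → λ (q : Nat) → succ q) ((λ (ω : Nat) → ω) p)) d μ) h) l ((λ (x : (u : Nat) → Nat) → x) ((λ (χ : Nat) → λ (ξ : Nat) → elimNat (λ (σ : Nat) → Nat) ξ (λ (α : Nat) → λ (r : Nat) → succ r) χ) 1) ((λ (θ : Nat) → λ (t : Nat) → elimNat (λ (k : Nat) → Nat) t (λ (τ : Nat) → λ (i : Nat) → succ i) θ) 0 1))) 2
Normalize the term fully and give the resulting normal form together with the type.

reduced normal form:
  4
inferred type:
  Nat


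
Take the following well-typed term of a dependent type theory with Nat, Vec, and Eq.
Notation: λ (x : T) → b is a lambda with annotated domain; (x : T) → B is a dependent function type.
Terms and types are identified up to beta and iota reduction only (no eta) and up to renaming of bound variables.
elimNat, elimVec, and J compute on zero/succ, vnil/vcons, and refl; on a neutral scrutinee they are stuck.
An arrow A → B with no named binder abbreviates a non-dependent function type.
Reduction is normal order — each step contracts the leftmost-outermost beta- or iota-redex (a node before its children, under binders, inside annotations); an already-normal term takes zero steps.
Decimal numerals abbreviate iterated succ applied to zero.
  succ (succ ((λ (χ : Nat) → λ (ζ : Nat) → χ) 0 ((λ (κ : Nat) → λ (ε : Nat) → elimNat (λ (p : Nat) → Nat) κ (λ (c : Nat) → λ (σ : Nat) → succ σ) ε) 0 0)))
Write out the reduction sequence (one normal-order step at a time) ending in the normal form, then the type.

normal-order reduction sequence:
  succ (succ ((λ (χ : Nat) → λ (ζ : Nat) → χ) 0 ((λ (κ : Nat) → λ (ε : Nat) → elimNat (λ (p : Nat) → Nat) κ (λ (c : Nat) → λ (σ : Nat) → succ σ) ε) 0 0)))
  ~> succ (succ ((λ (χ : Nat) → 0) ((λ (ζ : Nat) → λ (κ : Nat) → elimNat (λ (ε : Nat) → Nat) ζ (λ (p : Nat) → λ (c : Nat) → succ c) κ) 0 0)))
  ~> 2
type:
  Nat


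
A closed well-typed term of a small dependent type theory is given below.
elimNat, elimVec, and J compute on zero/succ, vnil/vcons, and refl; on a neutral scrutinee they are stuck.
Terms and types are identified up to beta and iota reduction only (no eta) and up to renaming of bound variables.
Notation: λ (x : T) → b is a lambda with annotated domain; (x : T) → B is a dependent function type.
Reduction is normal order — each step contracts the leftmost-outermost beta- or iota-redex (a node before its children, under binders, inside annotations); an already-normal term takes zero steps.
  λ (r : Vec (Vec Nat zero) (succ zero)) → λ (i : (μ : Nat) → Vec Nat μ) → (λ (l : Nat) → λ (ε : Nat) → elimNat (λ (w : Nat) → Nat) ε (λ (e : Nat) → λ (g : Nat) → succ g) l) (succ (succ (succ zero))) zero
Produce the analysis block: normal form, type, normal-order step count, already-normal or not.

normal form:
  λ (r : Vec (Vec Nat zero) (succ zero)) → λ (i : (μ : Nat) → Vec Nat μ) → succ (succ (succ zero))
the term's type:
  (r : Vec (Vec Nat zero) (succ zero)) → (i : (μ : Nat) → Vec Nat μ) → Nat
reduction steps (normal order): 12
already normal: no
first redex: a beta-redex


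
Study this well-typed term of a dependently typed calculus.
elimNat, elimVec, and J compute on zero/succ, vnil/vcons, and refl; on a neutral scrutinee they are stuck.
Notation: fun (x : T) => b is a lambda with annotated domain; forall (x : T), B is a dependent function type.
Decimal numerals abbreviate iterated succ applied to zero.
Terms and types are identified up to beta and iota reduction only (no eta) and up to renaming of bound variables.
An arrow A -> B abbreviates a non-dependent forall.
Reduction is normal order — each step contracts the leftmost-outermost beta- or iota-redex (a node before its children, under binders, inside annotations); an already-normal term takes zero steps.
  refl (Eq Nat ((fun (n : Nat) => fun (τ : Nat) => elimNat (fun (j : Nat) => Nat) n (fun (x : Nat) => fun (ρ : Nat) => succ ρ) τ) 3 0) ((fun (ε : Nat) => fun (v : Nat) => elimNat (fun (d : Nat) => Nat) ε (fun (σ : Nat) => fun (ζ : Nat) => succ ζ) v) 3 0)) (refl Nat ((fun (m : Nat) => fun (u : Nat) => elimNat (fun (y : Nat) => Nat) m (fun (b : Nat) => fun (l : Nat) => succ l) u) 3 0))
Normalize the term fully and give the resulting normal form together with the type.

normal form:
  refl (Eq Nat 3 3) (refl Nat 3)
inferred type:
  Eq (Eq Nat 3 3) (refl Nat 3) (refl Nat 3)
observation: the leftmost-outermost redex is a beta-redex, and normalization takes 9 steps.


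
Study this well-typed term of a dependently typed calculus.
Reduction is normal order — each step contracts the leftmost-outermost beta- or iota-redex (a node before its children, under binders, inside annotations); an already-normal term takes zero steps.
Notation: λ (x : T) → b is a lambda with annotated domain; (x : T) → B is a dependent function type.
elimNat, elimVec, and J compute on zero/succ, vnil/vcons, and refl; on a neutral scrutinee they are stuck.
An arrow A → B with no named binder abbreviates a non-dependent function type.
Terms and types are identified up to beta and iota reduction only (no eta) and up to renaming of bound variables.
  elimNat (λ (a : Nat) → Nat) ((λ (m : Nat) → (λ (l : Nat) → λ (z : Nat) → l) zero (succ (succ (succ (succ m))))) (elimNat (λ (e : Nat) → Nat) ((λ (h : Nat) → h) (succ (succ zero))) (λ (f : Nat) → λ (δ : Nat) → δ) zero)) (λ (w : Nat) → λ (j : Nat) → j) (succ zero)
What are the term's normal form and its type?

resulting normal form:
  zero
inferred type:
  Nat


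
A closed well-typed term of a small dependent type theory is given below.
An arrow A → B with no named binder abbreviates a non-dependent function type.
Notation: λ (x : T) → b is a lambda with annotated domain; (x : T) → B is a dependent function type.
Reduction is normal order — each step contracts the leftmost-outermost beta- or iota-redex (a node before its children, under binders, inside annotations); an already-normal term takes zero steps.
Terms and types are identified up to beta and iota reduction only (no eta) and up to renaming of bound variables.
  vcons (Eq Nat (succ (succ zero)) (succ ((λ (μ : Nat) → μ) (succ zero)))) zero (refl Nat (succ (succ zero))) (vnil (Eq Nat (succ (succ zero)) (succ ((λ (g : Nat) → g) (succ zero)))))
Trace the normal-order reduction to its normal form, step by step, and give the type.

reduction (normal order):
  vcons (Eq Nat (succ (succ zero)) (succ ((λ (μ : Nat) → μ) (succ zero)))) zero (refl Nat (succ (succ zero))) (vnil (Eq Nat (succ (succ zero)) (succ ((λ (g : Nat) → g) (succ zero)))))
  ~> vcons (Eq Nat (succ (succ zero)) (succ (succ zero))) zero (refl Nat (succ (succ zero))) (vnil (Eq Nat (succ (succ zero)) (succ ((λ (μ : Nat) → μ) (succ zero)))))
  ~> vcons (Eq Nat (succ (succ zero)) (succ (succ zero))) zero (refl Nat (succ (succ zero))) (vnil (Eq Nat (succ (succ zero)) (succ (succ zero))))
type:
  Vec (Eq Nat (succ (succ zero)) (succ (succ zero))) (succ zero)


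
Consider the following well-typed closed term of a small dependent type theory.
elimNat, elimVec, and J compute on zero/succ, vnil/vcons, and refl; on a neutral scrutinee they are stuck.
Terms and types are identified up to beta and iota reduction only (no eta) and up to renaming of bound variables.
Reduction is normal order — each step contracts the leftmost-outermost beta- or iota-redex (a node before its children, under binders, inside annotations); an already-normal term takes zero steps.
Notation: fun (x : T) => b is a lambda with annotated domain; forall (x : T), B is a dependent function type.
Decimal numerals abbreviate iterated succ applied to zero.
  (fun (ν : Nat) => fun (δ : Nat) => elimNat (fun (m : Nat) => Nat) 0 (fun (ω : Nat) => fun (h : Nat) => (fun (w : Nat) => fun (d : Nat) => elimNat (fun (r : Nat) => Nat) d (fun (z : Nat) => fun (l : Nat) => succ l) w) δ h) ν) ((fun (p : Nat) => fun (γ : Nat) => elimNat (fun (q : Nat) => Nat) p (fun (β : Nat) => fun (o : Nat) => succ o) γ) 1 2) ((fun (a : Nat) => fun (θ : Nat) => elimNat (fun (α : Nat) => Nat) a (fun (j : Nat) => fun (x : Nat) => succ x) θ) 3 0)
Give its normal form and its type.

normal form:
  9
the term's type:
  Nat
observation: reduction starts at a beta-redex, and 36 normal-order steps reach the normal form.


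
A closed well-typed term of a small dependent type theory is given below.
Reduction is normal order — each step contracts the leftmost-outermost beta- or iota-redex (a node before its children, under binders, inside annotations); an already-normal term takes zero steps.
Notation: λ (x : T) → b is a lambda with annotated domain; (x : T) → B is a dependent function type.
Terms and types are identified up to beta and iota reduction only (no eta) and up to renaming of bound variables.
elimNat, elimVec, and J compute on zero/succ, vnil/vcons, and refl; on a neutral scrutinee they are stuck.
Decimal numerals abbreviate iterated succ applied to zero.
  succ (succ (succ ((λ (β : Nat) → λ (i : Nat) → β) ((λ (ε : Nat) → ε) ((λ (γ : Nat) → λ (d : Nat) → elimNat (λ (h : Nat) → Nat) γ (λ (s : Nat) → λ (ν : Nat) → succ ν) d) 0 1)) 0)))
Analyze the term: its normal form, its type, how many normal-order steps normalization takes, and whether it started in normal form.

resulting normal form:
  4
type:
  Nat
normal-order step count: 9
already normal: no
first contracted redex: a beta-redex


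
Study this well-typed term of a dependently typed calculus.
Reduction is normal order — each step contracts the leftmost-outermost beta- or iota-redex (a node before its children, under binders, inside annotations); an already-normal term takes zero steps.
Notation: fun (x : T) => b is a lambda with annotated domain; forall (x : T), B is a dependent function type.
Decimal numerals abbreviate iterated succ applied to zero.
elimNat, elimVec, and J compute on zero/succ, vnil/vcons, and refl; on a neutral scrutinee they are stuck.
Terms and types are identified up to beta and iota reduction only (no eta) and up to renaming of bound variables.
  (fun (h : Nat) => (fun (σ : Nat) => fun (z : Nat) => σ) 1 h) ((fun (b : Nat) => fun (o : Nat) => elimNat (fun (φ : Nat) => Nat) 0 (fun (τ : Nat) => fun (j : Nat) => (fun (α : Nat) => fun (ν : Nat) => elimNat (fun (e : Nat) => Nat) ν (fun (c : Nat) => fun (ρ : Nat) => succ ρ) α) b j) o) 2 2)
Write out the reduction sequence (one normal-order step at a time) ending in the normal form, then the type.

reduction (normal order):
  (fun (h : Nat) => (fun (σ : Nat) => fun (z : Nat) => σ) 1 h) ((fun (b : Nat) => fun (o : Nat) => elimNat (fun (φ : Nat) => Nat) 0 (fun (τ : Nat) => fun (j : Nat) => (fun (α : Nat) => fun (ν : Nat) => elimNat (fun (e : Nat) => Nat) ν (fun (c : Nat) => fun (ρ : Nat) => succ ρ) α) b j) o) 2 2)
  ~> (fun (h : Nat) => fun (σ : Nat) => h) 1 ((fun (z : Nat) => fun (b : Nat) => elimNat (fun (o : Nat) => Nat) 0 (fun (φ : Nat) => fun (τ : Nat) => (fun (j : Nat) => fun (α : Nat) => elimNat (fun (ν : Nat) => Nat) α (fun (e : Nat) => fun (c : Nat) => succ c) j) z τ) b) 2 2)
  ~> (fun (h : Nat) => 1) ((fun (σ : Nat) => fun (z : Nat) => elimNat (fun (b : Nat) => Nat) 0 (fun (o : Nat) => fun (φ : Nat) => (fun (τ : Nat) => fun (j : Nat) => elimNat (fun (α : Nat) => Nat) j (fun (ν : Nat) => fun (e : Nat) => succ e) τ) σ φ) z) 2 2)
  ~> 1
inferred type:
  Nat


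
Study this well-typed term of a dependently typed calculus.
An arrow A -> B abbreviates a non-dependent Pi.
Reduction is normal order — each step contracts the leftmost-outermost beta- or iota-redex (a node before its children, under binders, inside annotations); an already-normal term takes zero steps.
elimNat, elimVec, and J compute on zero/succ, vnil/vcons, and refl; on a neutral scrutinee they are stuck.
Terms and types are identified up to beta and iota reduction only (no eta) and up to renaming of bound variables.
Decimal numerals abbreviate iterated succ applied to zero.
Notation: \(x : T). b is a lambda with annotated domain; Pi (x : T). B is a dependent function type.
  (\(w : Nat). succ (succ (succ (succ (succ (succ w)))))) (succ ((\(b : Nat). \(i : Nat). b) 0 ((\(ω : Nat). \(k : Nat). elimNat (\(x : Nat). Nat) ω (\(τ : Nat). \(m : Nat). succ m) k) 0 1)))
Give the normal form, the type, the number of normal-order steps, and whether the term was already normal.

normal form:
  7
the term's type:
  Nat
reduction steps (normal order): 3
started in normal form: no
first redex: a beta-redex


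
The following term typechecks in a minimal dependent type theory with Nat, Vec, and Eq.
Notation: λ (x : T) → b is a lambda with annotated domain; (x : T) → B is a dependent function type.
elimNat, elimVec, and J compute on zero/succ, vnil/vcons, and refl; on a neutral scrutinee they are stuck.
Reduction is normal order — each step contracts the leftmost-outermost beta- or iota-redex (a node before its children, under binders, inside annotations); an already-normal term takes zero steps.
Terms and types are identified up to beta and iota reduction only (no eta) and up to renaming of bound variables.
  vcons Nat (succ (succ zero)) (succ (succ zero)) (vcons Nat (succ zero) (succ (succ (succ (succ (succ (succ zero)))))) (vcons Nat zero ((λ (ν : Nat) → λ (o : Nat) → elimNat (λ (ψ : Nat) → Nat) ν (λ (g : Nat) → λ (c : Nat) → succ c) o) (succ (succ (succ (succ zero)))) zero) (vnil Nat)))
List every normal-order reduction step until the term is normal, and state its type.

normal-order reduction sequence:
  vcons Nat (succ (succ zero)) (succ (succ zero)) (vcons Nat (succ zero) (succ (succ (succ (succ (succ (succ zero)))))) (vcons Nat zero ((λ (ν : Nat) → λ (o : Nat) → elimNat (λ (ψ : Nat) → Nat) ν (λ (g : Nat) → λ (c : Nat) → succ c) o) (succ (succ (succ (succ zero)))) zero) (vnil Nat)))
  ~> vcons Nat (succ (succ zero)) (succ (succ zero)) (vcons Nat (succ zero) (succ (succ (succ (succ (succ (succ zero)))))) (vcons Nat zero ((λ (ν : Nat) → elimNat (λ (o : Nat) → Nat) (succ (succ (succ (succ zero)))) (λ (ψ : Nat) → λ (g : Nat) → succ g) ν) zero) (vnil Nat)))
  ~> vcons Nat (succ (succ zero)) (succ (succ zero)) (vcons Nat (succ zero) (succ (succ (succ (succ (succ (succ zero)))))) (vcons Nat zero (elimNat (λ (ν : Nat) → Nat) (succ (succ (succ (succ zero)))) (λ (o : Nat) → λ (ψ : Nat) → succ ψ) zero) (vnil Nat)))
  ~> vcons Nat (succ (succ zero)) (succ (succ zero)) (vcons Nat (succ zero) (succ (succ (succ (succ (succ (succ zero)))))) (vcons Nat zero (succ (succ (succ (succ zero)))) (vnil Nat)))
inferred type:
  Vec Nat (succ (succ (succ zero)))
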